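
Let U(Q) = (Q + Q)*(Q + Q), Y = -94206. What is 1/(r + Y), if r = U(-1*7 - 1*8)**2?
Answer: 1/715794 ≈ 1.3970e-6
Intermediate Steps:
U(Q) = 4*Q**2 (U(Q) = (2*Q)*(2*Q) = 4*Q**2)
r = 810000 (r = (4*(-1*7 - 1*8)**2)**2 = (4*(-7 - 8)**2)**2 = (4*(-15)**2)**2 = (4*225)**2 = 900**2 = 810000)
1/(r + Y) = 1/(810000 - 94206) = 1/715794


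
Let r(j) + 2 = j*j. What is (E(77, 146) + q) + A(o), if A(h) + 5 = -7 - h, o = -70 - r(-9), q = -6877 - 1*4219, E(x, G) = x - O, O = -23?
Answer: -10859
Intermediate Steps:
r(j) = -2 + j² (r(j) = -2 + j*j = -2 + j²)
E(x, G) = 23 + x (E(x, G) = x - 1*(-23) = x + 23 = 23 + x)
q = -11096 (q = -6877 - 4219 = -11096)
o = -149 (o = -70 - (-2 + (-9)²) = -70 - (-2 + 81) = -70 - 1*79 = -70 - 79 = -149)
A(h) = -12 - h (A(h) = -5 + (-7 - h) = -12 - h)
(E(77, 146) + q) + A(o) = ((23 + 77) - 11096) + (-12 - 1*(-149)) = (100 - 11096) + (-12 + 149) = -10996 + 137 = -10859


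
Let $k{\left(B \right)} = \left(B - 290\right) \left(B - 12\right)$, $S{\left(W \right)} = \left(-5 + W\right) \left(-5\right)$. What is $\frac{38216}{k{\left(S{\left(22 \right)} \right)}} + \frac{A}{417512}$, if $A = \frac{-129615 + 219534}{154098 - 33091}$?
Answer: $\frac{1930747229905769}{1837733187993000} \approx 1.0506$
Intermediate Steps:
$S{\left(W \right)} = 25 - 5 W$
$k{\left(B \right)} = \left(-290 + B\right) \left(-12 + B\right)$
$A = \frac{89919}{121007} \approx 0.74309$
$\frac{38216}{k{\left(S{\left(22 \right)} \right)}} + \frac{A}{417512} = \frac{38216}{3480 + \left(25 - 110\right)^{2} - 302 \left(25 - 110\right)} + \frac{89919}{121007 \cdot 417512} = \frac{38216}{3480 + \left(25 - 110\right)^{2} - 302 \left(25 - 110\right)} + \frac{89919}{121007} \cdot \frac{1}{417512} = \frac{38216}{3480 + \left(-85\right)^{2} - -25670} + \frac{89919}{50521874584} = \frac{38216}{3480 + 7225 + 25670} + \frac{89919}{50521874584} = \frac{38216}{36375} + \frac{89919}{50521874584} = \frac{1930747229905769}{1837733187993000}$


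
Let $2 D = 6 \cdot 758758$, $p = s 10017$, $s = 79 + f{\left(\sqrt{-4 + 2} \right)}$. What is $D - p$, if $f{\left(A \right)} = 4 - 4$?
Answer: $1484931$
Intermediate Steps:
$f{\left(A \right)} = 0$
$s = 79$ ($s = 79 + 0 = 79$)
$p = 791343$ ($p = 79 \cdot 10017 = 791343$)
$D = 2276274$ ($D = \frac{6 \cdot 758758}{2} = \frac{1}{2} \cdot 4552548 = 2276274$)
$D - p = 2276274 - 791343 = 1484931$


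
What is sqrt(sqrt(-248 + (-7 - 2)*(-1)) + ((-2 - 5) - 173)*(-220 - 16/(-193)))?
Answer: sqrt(1474504560 + 37249*I*sqrt(239))/193 ≈ 198.96 + 0.038851*I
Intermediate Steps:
sqrt(sqrt(-248 + (-7 - 2)*(-1)) + ((-2 - 5) - 173)*(-220 - 16/(-193))) = sqrt(sqrt(-248 - 9*(-1)) + (-7 - 173)*(-220 - 16*(-1/193))) = sqrt(sqrt(-248 + 9) - 180*(-220 + 16/193)) = sqrt(sqrt(-239) - 180*(-42444/193)) = sqrt(I*sqrt(239) + 7639920/193) = sqrt(7639920/193 + I*sqrt(239))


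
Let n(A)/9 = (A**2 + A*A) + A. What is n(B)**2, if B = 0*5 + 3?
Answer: 35721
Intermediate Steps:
B = 3 (B = 0 + 3 = 3)
n(A) = 9*A + 18*A**2 (n(A) = 9*((A**2 + A*A) + A) = 9*((A**2 + A**2) + A) = 9*(2*A**2 + A) = 9*(A + 2*A**2) = 9*A + 18*A**2)
n(B)**2 = (9*3*(1 + 2*3))**2 = (9*3*(1 + 6))**2 = (9*3*7)**2 = 189**2 = 35721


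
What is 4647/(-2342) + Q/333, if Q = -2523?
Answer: -2485439/259962 ≈ -9.5608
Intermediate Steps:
4647/(-2342) + Q/333 = 4647/(-2342) - 2523/333 = 4647*(-1/2342) - 2523*1/333 = -4647/2342 - 841/111 = -2485439/259962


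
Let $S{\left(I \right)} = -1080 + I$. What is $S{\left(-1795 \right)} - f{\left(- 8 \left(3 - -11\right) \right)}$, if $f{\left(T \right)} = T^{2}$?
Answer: $-15419$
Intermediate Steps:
$S{\left(-1795 \right)} - f{\left(- 8 \left(3 - -11\right) \right)} = \left(-1080 - 1795\right) - \left(- 8 \left(3 - -11\right)\right)^{2} = -2875 - \left(- 8 \left(3 + 11\right)\right)^{2} = -2875 - \left(\left(-8\right) 14\right)^{2} = -2875 - \left(-112\right)^{2} = -2875 - 12544 = -15419$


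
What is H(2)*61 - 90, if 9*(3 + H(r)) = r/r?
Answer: -2396/9 ≈ -266.22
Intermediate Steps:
H(r) = -26/9 (H(r) = -3 + (r/r)/9 = -3 + (⅑)*1 = -3 + ⅑ = -26/9)
H(2)*61 - 90 = -26/9*61 - 90 = -1586/9 - 90 = -2396/9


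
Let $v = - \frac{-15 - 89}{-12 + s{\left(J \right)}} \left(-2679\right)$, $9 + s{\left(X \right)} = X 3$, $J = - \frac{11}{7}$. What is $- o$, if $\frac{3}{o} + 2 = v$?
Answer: $- \frac{45}{162496} \approx -0.00027693$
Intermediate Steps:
$J = - \frac{11}{7}$ ($J = \left(-11\right) \frac{1}{7} = - \frac{11}{7} \approx -1.5714$)
$s{\left(X \right)} = -9 + 3 X$ ($s{\left(X \right)} = -9 + X 3 = -9 + 3 X$)
$v = \frac{162526}{15}$ ($v = - \frac{-15 - 89}{-12 + \left(-9 + 3 \left(- \frac{11}{7}\right)\right)} \left(-2679\right) = - - \frac{104}{-12 - \frac{96}{7}} \left(-2679\right) = - - \frac{104}{- \frac{180}{7}} \left(-2679\right) = - \left(-104\right) \left(- \frac{7}{180}\right) \left(-2679\right) = - \frac{182 \left(-2679\right)}{45} = \left(-1\right) \left(- \frac{162526}{15}\right) = \frac{162526}{15} \approx 10835.0$)
$o = \frac{45}{162496}$ ($o = \frac{3}{-2 + \frac{162526}{15}} = \frac{3}{\frac{162496}{15}} = 3 \cdot \frac{15}{162496} = \frac{45}{162496} \approx 0.00027693$)
$- o = \left(-1\right) \frac{45}{162496} = - \frac{45}{162496}$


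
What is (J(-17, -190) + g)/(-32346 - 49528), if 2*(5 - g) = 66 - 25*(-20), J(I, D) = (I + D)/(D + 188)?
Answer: 349/163748 ≈ 0.0021313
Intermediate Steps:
J(I, D) = (D + I)/(188 + D)
g = -278 (g = 5 - (66 - 25*(-20))/2 = 5 - (66 + 500)/2 = 5 - ½*566 = 5 - 283 = -278)
(J(-17, -190) + g)/(-32346 - 49528) = ((-190 - 17)/(188 - 190) - 278)/(-32346 - 49528) = (-207/(-2) - 278)/(-81874) = (-½*(-207) - 278)*(-1/81874) = (207/2 - 278)*(-1/81874) = -349/2*(-1/81874) = 349/163748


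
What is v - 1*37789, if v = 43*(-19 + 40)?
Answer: -36886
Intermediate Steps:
v = 903 (v = 43*21 = 903)
v - 1*37789 = 903 - 1*37789 = 903 - 37789 = -36886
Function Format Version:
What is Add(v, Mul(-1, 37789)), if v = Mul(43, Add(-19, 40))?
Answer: -36886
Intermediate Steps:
v = 903 (v = Mul(43, 21) = 903)
Add(v, Mul(-1, 37789)) = Add(903, Mul(-1, 37789)) = Add(903, -37789) = -36886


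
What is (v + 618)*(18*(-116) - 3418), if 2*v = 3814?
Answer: -13902650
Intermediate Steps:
v = 1907 (v = (1/2)*3814 = 1907)
(v + 618)*(18*(-116) - 3418) = (1907 + 618)*(18*(-116) - 3418) = 2525*(-2088 - 3418) = 2525*(-5506) = -13902650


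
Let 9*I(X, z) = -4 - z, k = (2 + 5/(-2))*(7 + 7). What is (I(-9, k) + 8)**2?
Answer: 625/9 ≈ 69.444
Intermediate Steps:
k = -7 (k = (2 + 5*(-1/2))*14 = (2 - 5/2)*14 = -1/2*14 = -7)
I(X, z) = -4/9 - z/9 (I(X, z) = (-4 - z)/9 = -4/9 - z/9)
(I(-9, k) + 8)**2 = ((-4/9 - 1/9*(-7)) + 8)**2 = ((-4/9 + 7/9) + 8)**2 = (1/3 + 8)**2 = (25/3)**2 = 625/9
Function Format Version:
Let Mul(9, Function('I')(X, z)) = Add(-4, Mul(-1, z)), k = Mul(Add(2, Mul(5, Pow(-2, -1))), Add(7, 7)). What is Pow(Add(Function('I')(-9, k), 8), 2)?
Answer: Rational(625, 9) ≈ 69.444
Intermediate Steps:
k = -7 (k = Mul(Add(2, Mul(5, Rational(-1, 2))), 14) = Mul(Add(2, Rational(-5, 2)), 14) = Mul(Rational(-1, 2), 14) = -7)
Function('I')(X, z) = Add(Rational(-4, 9), Mul(Rational(-1, 9), z)) (Function('I')(X, z) = Mul(Rational(1, 9), Add(-4, Mul(-1, z))) = Add(Rational(-4, 9), Mul(Rational(-1, 9), z)))
Pow(Add(Function('I')(-9, k), 8), 2) = Pow(Add(Add(Rational(-4, 9), Mul(Rational(-1, 9), -7)), 8), 2) = Pow(Add(Add(Rational(-4, 9), Rational(7, 9)), 8), 2) = Pow(Add(Rational(1, 3), 8), 2) = Pow(Rational(25, 3), 2) = Rational(625, 9)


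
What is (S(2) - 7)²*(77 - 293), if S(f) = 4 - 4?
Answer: -10584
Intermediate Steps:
S(f) = 0
(S(2) - 7)²*(77 - 293) = (0 - 7)²*(77 - 293) = (-7)²*(-216) = 49*(-216) = -10584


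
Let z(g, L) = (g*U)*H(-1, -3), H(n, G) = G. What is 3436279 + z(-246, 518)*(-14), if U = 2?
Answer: 3415615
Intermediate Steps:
z(g, L) = -6*g (z(g, L) = (g*2)*(-3) = (2*g)*(-3) = -6*g)
3436279 + z(-246, 518)*(-14) = 3436279 - 6*(-246)*(-14) = 3436279 + 1476*(-14) = 3436279 - 20664 = 3415615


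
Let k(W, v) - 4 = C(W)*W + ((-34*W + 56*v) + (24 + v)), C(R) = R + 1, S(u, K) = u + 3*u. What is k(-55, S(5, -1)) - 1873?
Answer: 4135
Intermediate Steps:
S(u, K) = 4*u
C(R) = 1 + R
k(W, v) = 28 - 34*W + 57*v + W*(1 + W) (k(W, v) = 4 + ((1 + W)*W + ((-34*W + 56*v) + (24 + v))) = 4 + (W*(1 + W) + (24 - 34*W + 57*v)) = 4 + (24 - 34*W + 57*v + W*(1 + W)) = 28 - 34*W + 57*v + W*(1 + W))
k(-55, S(5, -1)) - 1873 = (28 + (-55)**2 - 33*(-55) + 57*(4*5)) - 1873 = (28 + 3025 + 1815 + 57*20) - 1873 = (28 + 3025 + 1815 + 1140) - 1873 = 6008 - 1873 = 4135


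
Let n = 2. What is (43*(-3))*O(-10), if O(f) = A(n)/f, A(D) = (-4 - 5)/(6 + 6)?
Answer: -387/40 ≈ -9.6750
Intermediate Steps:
A(D) = -¾ (A(D) = -9/12 = -9*1/12 = -¾)
O(f) = -3/(4*f)
(43*(-3))*O(-10) = (43*(-3))*(-¾/(-10)) = -(-387)*(-1)/(4*10) = -129*3/40 = -387/40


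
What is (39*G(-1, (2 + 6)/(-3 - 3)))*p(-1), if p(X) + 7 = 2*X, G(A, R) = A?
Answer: 351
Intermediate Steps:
p(X) = -7 + 2*X
(39*G(-1, (2 + 6)/(-3 - 3)))*p(-1) = (39*(-1))*(-7 + 2*(-1)) = -39*(-7 - 2) = -39*(-9) = 351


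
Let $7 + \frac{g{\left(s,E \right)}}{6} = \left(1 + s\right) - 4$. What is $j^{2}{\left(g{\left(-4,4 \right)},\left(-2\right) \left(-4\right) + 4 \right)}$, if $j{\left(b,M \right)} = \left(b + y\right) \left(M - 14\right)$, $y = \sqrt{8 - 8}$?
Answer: $28224$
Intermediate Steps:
$g{\left(s,E \right)} = -60 + 6 s$ ($g{\left(s,E \right)} = -42 + 6 \left(\left(1 + s\right) - 4\right) = -42 + 6 \left(-3 + s\right) = -42 + \left(-18 + 6 s\right) = -60 + 6 s$)
$y = 0$ ($y = \sqrt{0} = 0$)
$j{\left(b,M \right)} = b \left(-14 + M\right)$ ($j{\left(b,M \right)} = \left(b + 0\right) \left(M - 14\right) = b \left(-14 + M\right)$)
$j^{2}{\left(g{\left(-4,4 \right)},\left(-2\right) \left(-4\right) + 4 \right)} = \left(\left(-60 + 6 \left(-4\right)\right) \left(-14 + \left(\left(-2\right) \left(-4\right) + 4\right)\right)\right)^{2} = \left(\left(-60 - 24\right) \left(-14 + \left(8 + 4\right)\right)\right)^{2} = \left(- 84 \left(-14 + 12\right)\right)^{2} = \left(\left(-84\right) \left(-2\right)\right)^{2} = 168^{2} = 28224$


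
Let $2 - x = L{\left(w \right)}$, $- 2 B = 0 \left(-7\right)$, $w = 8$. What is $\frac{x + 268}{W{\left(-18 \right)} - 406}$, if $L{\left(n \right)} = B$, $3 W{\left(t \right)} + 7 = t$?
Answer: $- \frac{810}{1243} \approx -0.65165$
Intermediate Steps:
$W{\left(t \right)} = - \frac{7}{3} + \frac{t}{3}$
$B = 0$ ($B = - \frac{0 \left(-7\right)}{2} = \left(- \frac{1}{2}\right) 0 = 0$)
$L{\left(n \right)} = 0$
$x = 2$ ($x = 2 - 0 = 2 + 0 = 2$)
$\frac{x + 268}{W{\left(-18 \right)} - 406} = \frac{2 + 268}{\left(- \frac{7}{3} + \frac{1}{3} \left(-18\right)\right) - 406} = \frac{270}{\left(- \frac{7}{3} - 6\right) - 406} = \frac{270}{- \frac{25}{3} - 406} = \frac{270}{- \frac{1243}{3}} = 270 \left(- \frac{3}{1243}\right) = - \frac{810}{1243}$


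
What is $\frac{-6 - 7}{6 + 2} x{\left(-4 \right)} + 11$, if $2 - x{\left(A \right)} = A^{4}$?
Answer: $\frac{1695}{4} \approx 423.75$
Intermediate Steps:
$x{\left(A \right)} = 2 - A^{4}$
$\frac{-6 - 7}{6 + 2} x{\left(-4 \right)} + 11 = \frac{-6 - 7}{6 + 2} \left(2 - \left(-4\right)^{4}\right) + 11 = - \frac{13}{8} \left(2 - 256\right) + 11 = \left(-13\right) \frac{1}{8} \left(2 - 256\right) + 11 = \left(- \frac{13}{8}\right) \left(-254\right) + 11 = \frac{1651}{4} + 11 = \frac{1695}{4}$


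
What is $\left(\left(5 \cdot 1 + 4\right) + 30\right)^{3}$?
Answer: $59319$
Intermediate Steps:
$\left(\left(5 \cdot 1 + 4\right) + 30\right)^{3} = \left(\left(5 + 4\right) + 30\right)^{3} = \left(9 + 30\right)^{3} = 39^{3} = 59319$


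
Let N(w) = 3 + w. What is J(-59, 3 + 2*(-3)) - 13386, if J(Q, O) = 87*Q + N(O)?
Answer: -18519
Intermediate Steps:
J(Q, O) = 3 + O + 87*Q (J(Q, O) = 87*Q + (3 + O) = 3 + O + 87*Q)
J(-59, 3 + 2*(-3)) - 13386 = (3 + (3 + 2*(-3)) + 87*(-59)) - 13386 = (3 + (3 - 6) - 5133) - 13386 = (3 - 3 - 5133) - 13386 = -5133 - 13386 = -18519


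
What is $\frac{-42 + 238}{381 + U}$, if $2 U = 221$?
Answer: $\frac{392}{983} \approx 0.39878$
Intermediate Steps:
$U = \frac{221}{2}$ ($U = \frac{1}{2} \cdot 221 = \frac{221}{2} \approx 110.5$)
$\frac{-42 + 238}{381 + U} = \frac{-42 + 238}{381 + \frac{221}{2}} = \frac{196}{\frac{983}{2}} = 196 \cdot \frac{2}{983} = \frac{392}{983}$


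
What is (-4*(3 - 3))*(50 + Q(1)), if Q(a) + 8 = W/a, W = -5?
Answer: 0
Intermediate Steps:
Q(a) = -8 - 5/a
(-4*(3 - 3))*(50 + Q(1)) = (-4*(3 - 3))*(50 + (-8 - 5/1)) = (-4*0)*(50 + (-8 - 5*1)) = 0*(50 + (-8 - 5)) = 0*(50 - 13) = 0*37 = 0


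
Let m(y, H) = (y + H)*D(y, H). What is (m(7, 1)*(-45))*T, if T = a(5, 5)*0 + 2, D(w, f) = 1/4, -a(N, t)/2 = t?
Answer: -180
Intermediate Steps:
a(N, t) = -2*t
D(w, f) = ¼
T = 2 (T = -2*5*0 + 2 = -10*0 + 2 = 0 + 2 = 2)
m(y, H) = H/4 + y/4 (m(y, H) = (y + H)*(¼) = (H + y)*(¼) = H/4 + y/4)
(m(7, 1)*(-45))*T = (((¼)*1 + (¼)*7)*(-45))*2 = ((¼ + 7/4)*(-45))*2 = (2*(-45))*2 = -90*2 = -180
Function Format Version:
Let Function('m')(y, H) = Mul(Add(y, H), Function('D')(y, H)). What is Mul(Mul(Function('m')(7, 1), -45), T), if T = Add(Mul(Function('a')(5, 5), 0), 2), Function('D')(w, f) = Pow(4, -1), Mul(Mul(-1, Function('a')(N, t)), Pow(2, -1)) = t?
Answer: -180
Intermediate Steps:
Function('a')(N, t) = Mul(-2, t)
Function('D')(w, f) = Rational(1, 4)
T = 2 (T = Add(Mul(Mul(-2, 5), 0), 2) = Add(Mul(-10, 0), 2) = Add(0, 2) = 2)
Function('m')(y, H) = Add(Mul(Rational(1, 4), H), Mul(Rational(1, 4), y)) (Function('m')(y, H) = Mul(Add(y, H), Rational(1, 4)) = Mul(Add(H, y), Rational(1, 4)) = Add(Mul(Rational(1, 4), H), Mul(Rational(1, 4), y)))
Mul(Mul(Function('m')(7, 1), -45), T) = Mul(Mul(Add(Mul(Rational(1, 4), 1), Mul(Rational(1, 4), 7)), -45), 2) = Mul(Mul(Add(Rational(1, 4), Rational(7, 4)), -45), 2) = Mul(Mul(2, -45), 2) = Mul(-90, 2) = -180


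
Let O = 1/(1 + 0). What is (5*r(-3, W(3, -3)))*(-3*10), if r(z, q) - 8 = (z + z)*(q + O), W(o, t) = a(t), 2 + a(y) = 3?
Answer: 600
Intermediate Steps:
a(y) = 1 (a(y) = -2 + 3 = 1)
W(o, t) = 1
O = 1 (O = 1/1 = 1)
r(z, q) = 8 + 2*z*(1 + q) (r(z, q) = 8 + (z + z)*(q + 1) = 8 + (2*z)*(1 + q) = 8 + 2*z*(1 + q))
(5*r(-3, W(3, -3)))*(-3*10) = (5*(8 + 2*(-3) + 2*1*(-3)))*(-3*10) = (5*(8 - 6 - 6))*(-30) = (5*(-4))*(-30) = -20*(-30) = 600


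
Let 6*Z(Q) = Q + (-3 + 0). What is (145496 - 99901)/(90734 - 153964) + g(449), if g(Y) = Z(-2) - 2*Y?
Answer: -17063648/18969 ≈ -899.55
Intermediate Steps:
Z(Q) = -½ + Q/6 (Z(Q) = (Q + (-3 + 0))/6 = (Q - 3)/6 = (-3 + Q)/6 = -½ + Q/6)
g(Y) = -⅚ - 2*Y (g(Y) = (-½ + (⅙)*(-2)) - 2*Y = (-½ - ⅓) - 2*Y = -⅚ - 2*Y)
(145496 - 99901)/(90734 - 153964) + g(449) = (145496 - 99901)/(90734 - 153964) + (-⅚ - 2*449) = 45595/(-63230) + (-⅚ - 898) = 45595*(-1/63230) - 5393/6 = -9119/12646 - 5393/6 = -17063648/18969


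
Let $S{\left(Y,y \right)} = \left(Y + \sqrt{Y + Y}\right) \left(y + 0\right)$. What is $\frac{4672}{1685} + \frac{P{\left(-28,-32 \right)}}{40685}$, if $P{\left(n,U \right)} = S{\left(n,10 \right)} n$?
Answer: $\frac{40658144}{13710845} - \frac{112 i \sqrt{14}}{8137} \approx 2.9654 - 0.051501 i$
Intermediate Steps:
$S{\left(Y,y \right)} = y \left(Y + \sqrt{2} \sqrt{Y}\right)$ ($S{\left(Y,y \right)} = \left(Y + \sqrt{2 Y}\right) y = \left(Y + \sqrt{2} \sqrt{Y}\right) y = y \left(Y + \sqrt{2} \sqrt{Y}\right)$)
$P{\left(n,U \right)} = n \left(10 n + 10 \sqrt{2} \sqrt{n}\right)$ ($P{\left(n,U \right)} = 10 \left(n + \sqrt{2} \sqrt{n}\right) n = \left(10 n + 10 \sqrt{2} \sqrt{n}\right) n = n \left(10 n + 10 \sqrt{2} \sqrt{n}\right)$)
$\frac{4672}{1685} + \frac{P{\left(-28,-32 \right)}}{40685} = \frac{4672}{1685} + \frac{10 \left(-28\right) \left(-28 + \sqrt{2} \sqrt{-28}\right)}{40685} = 4672 \cdot \frac{1}{1685} + 10 \left(-28\right) \left(-28 + \sqrt{2} \cdot 2 i \sqrt{7}\right) \frac{1}{40685} = \frac{4672}{1685} + 10 \left(-28\right) \left(-28 + 2 i \sqrt{14}\right) \frac{1}{40685} = \frac{4672}{1685} + \left(7840 - 560 i \sqrt{14}\right) \frac{1}{40685} = \frac{4672}{1685} + \left(\frac{1568}{8137} - \frac{112 i \sqrt{14}}{8137}\right) = \frac{40658144}{13710845} - \frac{112 i \sqrt{14}}{8137}$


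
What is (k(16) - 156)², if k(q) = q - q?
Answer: 24336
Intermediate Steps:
k(q) = 0
(k(16) - 156)² = (0 - 156)² = (-156)² = 24336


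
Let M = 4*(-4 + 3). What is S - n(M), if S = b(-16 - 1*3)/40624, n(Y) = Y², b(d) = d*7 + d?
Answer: -81267/5078 ≈ -16.004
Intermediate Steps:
M = -4 (M = 4*(-1) = -4)
b(d) = 8*d (b(d) = 7*d + d = 8*d)
S = -19/5078 (S = (8*(-16 - 1*3))/40624 = (8*(-16 - 3))*(1/40624) = (8*(-19))*(1/40624) = -152*1/40624 = -19/5078 ≈ -0.0037416)
S - n(M) = -19/5078 - 1*(-4)² = -19/5078 - 1*16 = -19/5078 - 16 = -81267/5078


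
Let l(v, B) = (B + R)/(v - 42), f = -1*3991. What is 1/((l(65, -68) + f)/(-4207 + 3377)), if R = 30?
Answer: 19090/91831 ≈ 0.20788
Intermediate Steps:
f = -3991
l(v, B) = (30 + B)/(-42 + v) (l(v, B) = (B + 30)/(v - 42) = (30 + B)/(-42 + v))
1/((l(65, -68) + f)/(-4207 + 3377)) = 1/(((30 - 68)/(-42 + 65) - 3991)/(-4207 + 3377)) = 1/((-38/23 - 3991)/(-830)) = 1/(((1/23)*(-38) - 3991)*(-1/830)) = 1/((-38/23 - 3991)*(-1/830)) = 1/(-91831/23*(-1/830)) = 1/(91831/19090) = 19090/91831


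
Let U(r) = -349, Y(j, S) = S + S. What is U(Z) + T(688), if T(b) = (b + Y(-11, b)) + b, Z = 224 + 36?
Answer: 2403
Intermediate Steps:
Z = 260
Y(j, S) = 2*S
T(b) = 4*b (T(b) = (b + 2*b) + b = 3*b + b = 4*b)
U(Z) + T(688) = -349 + 4*688 = -349 + 2752 = 2403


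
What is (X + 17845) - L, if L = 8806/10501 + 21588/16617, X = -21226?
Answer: -196780338489/58165039 ≈ -3383.1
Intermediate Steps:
L = 124341630/58165039 (L = 8806*(1/10501) + 21588*(1/16617) = 8806/10501 + 7196/5539 = 124341630/58165039 ≈ 2.1377)
(X + 17845) - L = (-21226 + 17845) - 1*124341630/58165039 = -3381 - 124341630/58165039 = -196780338489/58165039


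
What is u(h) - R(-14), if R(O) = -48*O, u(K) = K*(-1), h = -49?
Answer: -623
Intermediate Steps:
u(K) = -K
u(h) - R(-14) = -1*(-49) - (-48)*(-14) = 49 - 1*672 = 49 - 672 = -623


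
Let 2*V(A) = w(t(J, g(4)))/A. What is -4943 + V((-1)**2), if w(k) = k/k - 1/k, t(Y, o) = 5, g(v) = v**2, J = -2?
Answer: -24713/5 ≈ -4942.6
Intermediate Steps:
w(k) = 1 - 1/k
V(A) = 2/(5*A) (V(A) = (((-1 + 5)/5)/A)/2 = (((1/5)*4)/A)/2 = (4/(5*A))/2 = 2/(5*A))
-4943 + V((-1)**2) = -4943 + 2/(5*((-1)**2)) = -4943 + (2/5)/1 = -4943 + (2/5)*1 = -4943 + 2/5 = -24713/5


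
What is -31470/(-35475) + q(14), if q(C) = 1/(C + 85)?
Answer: 19097/21285 ≈ 0.89720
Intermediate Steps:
q(C) = 1/(85 + C)
-31470/(-35475) + q(14) = -31470/(-35475) + 1/(85 + 14) = -31470*(-1/35475) + 1/99 = 2098/2365 + 1/99 = 19097/21285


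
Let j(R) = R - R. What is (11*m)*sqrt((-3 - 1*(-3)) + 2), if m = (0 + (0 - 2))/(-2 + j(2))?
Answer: 11*sqrt(2) ≈ 15.556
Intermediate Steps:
j(R) = 0
m = 1 (m = (0 + (0 - 2))/(-2 + 0) = (0 - 2)/(-2) = -2*(-1/2) = 1)
(11*m)*sqrt((-3 - 1*(-3)) + 2) = (11*1)*sqrt((-3 - 1*(-3)) + 2) = 11*sqrt((-3 + 3) + 2) = 11*sqrt(0 + 2) = 11*sqrt(2)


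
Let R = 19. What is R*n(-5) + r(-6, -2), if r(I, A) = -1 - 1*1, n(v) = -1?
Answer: -21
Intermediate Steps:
r(I, A) = -2 (r(I, A) = -1 - 1 = -2)
R*n(-5) + r(-6, -2) = 19*(-1) - 2 = -19 - 2 = -21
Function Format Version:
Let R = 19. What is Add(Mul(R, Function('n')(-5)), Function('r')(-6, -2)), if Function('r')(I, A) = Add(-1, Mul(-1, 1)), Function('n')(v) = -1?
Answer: -21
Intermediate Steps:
Function('r')(I, A) = -2 (Function('r')(I, A) = Add(-1, -1) = -2)
Add(Mul(R, Function('n')(-5)), Function('r')(-6, -2)) = Add(Mul(19, -1), -2) = Add(-19, -2) = -21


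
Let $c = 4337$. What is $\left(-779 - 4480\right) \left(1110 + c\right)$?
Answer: $-28645773$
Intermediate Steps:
$\left(-779 - 4480\right) \left(1110 + c\right) = \left(-779 - 4480\right) \left(1110 + 4337\right) = \left(-5259\right) 5447 = -28645773$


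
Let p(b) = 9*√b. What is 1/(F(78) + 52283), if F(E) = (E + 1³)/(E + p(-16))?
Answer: 385854702/20173963558753 + 2844*I/20173963558753 ≈ 1.9126e-5 + 1.4097e-10*I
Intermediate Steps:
F(E) = (1 + E)/(E + 36*I) (F(E) = (E + 1³)/(E + 9*√(-16)) = (E + 1)/(E + 9*(4*I)) = (1 + E)/(E + 36*I))
1/(F(78) + 52283) = 1/((1 + 78)/(78 + 36*I) + 52283) = 1/(((78 - 36*I)/7380)*79 + 52283) = 1/(79*(78 - 36*I)/7380 + 52283) = 1/(52283 + 79*(78 - 36*I)/7380)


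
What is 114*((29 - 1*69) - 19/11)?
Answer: -52326/11 ≈ -4756.9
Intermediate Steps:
114*((29 - 1*69) - 19/11) = 114*((29 - 69) - 19*1/11) = 114*(-40 - 19/11) = 114*(-459/11) = -52326/11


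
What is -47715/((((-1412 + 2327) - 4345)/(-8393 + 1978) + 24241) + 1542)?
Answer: -12243669/6616055 ≈ -1.8506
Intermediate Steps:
-47715/((((-1412 + 2327) - 4345)/(-8393 + 1978) + 24241) + 1542) = -47715/(((915 - 4345)/(-6415) + 24241) + 1542) = -47715/((-3430*(-1/6415) + 24241) + 1542) = -47715/((686/1283 + 24241) + 1542) = -47715/(31101889/1283 + 1542) = -47715/33080275/1283 = -47715*1283/33080275 = -12243669/6616055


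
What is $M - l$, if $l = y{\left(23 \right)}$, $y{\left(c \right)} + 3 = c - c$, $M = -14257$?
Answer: $-14254$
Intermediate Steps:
$y{\left(c \right)} = -3$ ($y{\left(c \right)} = -3 + \left(c - c\right) = -3 + 0 = -3$)
$l = -3$
$M - l = -14257 - -3 = -14257 + 3 = -14254$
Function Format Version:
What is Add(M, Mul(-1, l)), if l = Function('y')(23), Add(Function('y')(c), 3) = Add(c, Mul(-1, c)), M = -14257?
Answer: -14254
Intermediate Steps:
Function('y')(c) = -3 (Function('y')(c) = Add(-3, Add(c, Mul(-1, c))) = Add(-3, 0) = -3)
l = -3
Add(M, Mul(-1, l)) = Add(-14257, Mul(-1, -3)) = Add(-14257, 3) = -14254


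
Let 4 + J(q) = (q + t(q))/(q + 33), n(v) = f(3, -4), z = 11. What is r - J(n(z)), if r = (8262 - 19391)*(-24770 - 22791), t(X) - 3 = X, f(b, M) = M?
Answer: 15349884822/29 ≈ 5.2931e+8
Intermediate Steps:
n(v) = -4
t(X) = 3 + X
r = 529306369 (r = -11129*(-47561) = 529306369)
J(q) = -4 + (3 + 2*q)/(33 + q) (J(q) = -4 + (q + (3 + q))/(q + 33) = -4 + (3 + 2*q)/(33 + q))
r - J(n(z)) = 529306369 - (-129 - 2*(-4))/(33 - 4) = 529306369 - (-129 + 8)/29 = 529306369 - (-121)/29 = 529306369 - 1*(-121/29) = 529306369 + 121/29 = 15349884822/29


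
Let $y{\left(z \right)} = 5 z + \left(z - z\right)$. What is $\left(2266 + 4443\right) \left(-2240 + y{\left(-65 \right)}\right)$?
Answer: $-17208585$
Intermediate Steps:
$y{\left(z \right)} = 5 z$ ($y{\left(z \right)} = 5 z + 0 = 5 z$)
$\left(2266 + 4443\right) \left(-2240 + y{\left(-65 \right)}\right) = \left(2266 + 4443\right) \left(-2240 + 5 \left(-65\right)\right) = 6709 \left(-2240 - 325\right) = 6709 \left(-2565\right) = -17208585$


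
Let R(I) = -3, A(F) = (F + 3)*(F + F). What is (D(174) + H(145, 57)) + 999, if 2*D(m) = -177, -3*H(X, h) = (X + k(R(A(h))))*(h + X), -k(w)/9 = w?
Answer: -64025/6 ≈ -10671.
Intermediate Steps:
A(F) = 2*F*(3 + F) (A(F) = (3 + F)*(2*F) = 2*F*(3 + F))
k(w) = -9*w
H(X, h) = -(27 + X)*(X + h)/3 (H(X, h) = -(X - 9*(-3))*(h + X)/3 = -(X + 27)*(X + h)/3 = -(27 + X)*(X + h)/3)
D(m) = -177/2 (D(m) = (½)*(-177) = -177/2)
(D(174) + H(145, 57)) + 999 = (-177/2 + (-9*145 - 9*57 - ⅓*145² - ⅓*145*57)) + 999 = (-177/2 + (-1305 - 513 - ⅓*21025 - 2755)) + 999 = (-177/2 + (-1305 - 513 - 21025/3 - 2755)) + 999 = (-177/2 - 34744/3) + 999 = -70019/6 + 999 = -64025/6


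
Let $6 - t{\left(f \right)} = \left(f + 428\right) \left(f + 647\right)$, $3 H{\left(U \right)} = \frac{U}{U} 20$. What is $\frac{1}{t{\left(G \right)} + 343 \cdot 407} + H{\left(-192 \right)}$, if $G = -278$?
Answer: $\frac{1685143}{252771} \approx 6.6667$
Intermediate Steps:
$H{\left(U \right)} = \frac{20}{3}$ ($H{\left(U \right)} = \frac{\frac{U}{U} 20}{3} = \frac{1 \cdot 20}{3} = \frac{1}{3} \cdot 20 = \frac{20}{3}$)
$t{\left(f \right)} = 6 - \left(428 + f\right) \left(647 + f\right)$ ($t{\left(f \right)} = 6 - \left(f + 428\right) \left(f + 647\right) = 6 - \left(428 + f\right) \left(647 + f\right)$)
$\frac{1}{t{\left(G \right)} + 343 \cdot 407} + H{\left(-192 \right)} = \frac{1}{\left(-276910 - \left(-278\right)^{2} - -298850\right) + 343 \cdot 407} + \frac{20}{3} = \frac{1}{\left(-276910 - 77284 + 298850\right) + 139601} + \frac{20}{3} = \frac{1}{-55344 + 139601} + \frac{20}{3} = \frac{1}{84257} + \frac{20}{3} = \frac{1685143}{252771}$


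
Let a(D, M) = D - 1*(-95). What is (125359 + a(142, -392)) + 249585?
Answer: 375181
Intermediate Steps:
a(D, M) = 95 + D (a(D, M) = D + 95 = 95 + D)
(125359 + a(142, -392)) + 249585 = (125359 + (95 + 142)) + 249585 = (125359 + 237) + 249585 = 125596 + 249585 = 375181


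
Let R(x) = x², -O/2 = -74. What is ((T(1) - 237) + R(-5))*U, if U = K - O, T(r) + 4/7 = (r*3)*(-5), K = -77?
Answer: 358425/7 ≈ 51204.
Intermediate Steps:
O = 148 (O = -2*(-74) = 148)
T(r) = -4/7 - 15*r (T(r) = -4/7 + (r*3)*(-5) = -4/7 + (3*r)*(-5) = -4/7 - 15*r)
U = -225 (U = -77 - 1*148 = -77 - 148 = -225)
((T(1) - 237) + R(-5))*U = (((-4/7 - 15*1) - 237) + (-5)²)*(-225) = (((-4/7 - 15) - 237) + 25)*(-225) = ((-109/7 - 237) + 25)*(-225) = (-1768/7 + 25)*(-225) = -1593/7*(-225) = 358425/7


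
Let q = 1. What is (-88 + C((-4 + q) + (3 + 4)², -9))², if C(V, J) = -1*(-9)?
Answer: 6241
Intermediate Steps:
C(V, J) = 9
(-88 + C((-4 + q) + (3 + 4)², -9))² = (-88 + 9)² = (-79)² = 6241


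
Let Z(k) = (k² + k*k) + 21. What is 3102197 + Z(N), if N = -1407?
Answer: 7061516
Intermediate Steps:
Z(k) = 21 + 2*k² (Z(k) = (k² + k²) + 21 = 2*k² + 21 = 21 + 2*k²)
3102197 + Z(N) = 3102197 + (21 + 2*(-1407)²) = 3102197 + (21 + 2*1979649) = 3102197 + (21 + 3959298) = 3102197 + 3959319 = 7061516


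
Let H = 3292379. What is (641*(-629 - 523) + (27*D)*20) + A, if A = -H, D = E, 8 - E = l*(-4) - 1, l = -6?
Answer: -4038911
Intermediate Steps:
E = -15 (E = 8 - (-6*(-4) - 1) = 8 - (24 - 1) = 8 - 1*23 = 8 - 23 = -15)
D = -15
A = -3292379 (A = -1*3292379 = -3292379)
(641*(-629 - 523) + (27*D)*20) + A = (641*(-629 - 523) + (27*(-15))*20) - 3292379 = (641*(-1152) - 405*20) - 3292379 = (-738432 - 8100) - 3292379 = -746532 - 3292379 = -4038911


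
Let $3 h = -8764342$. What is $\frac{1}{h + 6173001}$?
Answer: $\frac{3}{9754661} \approx 3.0755 \cdot 10^{-7}$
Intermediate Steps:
$h = - \frac{8764342}{3}$ ($h = \frac{1}{3} \left(-8764342\right) = - \frac{8764342}{3} \approx -2.9214 \cdot 10^{6}$)
$\frac{1}{h + 6173001} = \frac{1}{- \frac{8764342}{3} + 6173001} = \frac{1}{\frac{9754661}{3}} = \frac{3}{9754661}$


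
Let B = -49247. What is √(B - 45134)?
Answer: I*√94381 ≈ 307.21*I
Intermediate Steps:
√(B - 45134) = √(-49247 - 45134) = √(-94381) = I*√94381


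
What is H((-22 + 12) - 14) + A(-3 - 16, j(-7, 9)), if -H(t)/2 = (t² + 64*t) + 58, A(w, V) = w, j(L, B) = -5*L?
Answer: 1785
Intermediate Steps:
H(t) = -116 - 128*t - 2*t² (H(t) = -2*((t² + 64*t) + 58) = -2*(58 + t² + 64*t) = -116 - 128*t - 2*t²)
H((-22 + 12) - 14) + A(-3 - 16, j(-7, 9)) = (-116 - 128*((-22 + 12) - 14) - 2*((-22 + 12) - 14)²) + (-3 - 16) = (-116 - 128*(-10 - 14) - 2*(-10 - 14)²) - 19 = (-116 - 128*(-24) - 2*(-24)²) - 19 = (-116 + 3072 - 2*576) - 19 = (-116 + 3072 - 1152) - 19 = 1804 - 19 = 1785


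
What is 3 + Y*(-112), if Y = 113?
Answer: -12653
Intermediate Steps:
3 + Y*(-112) = 3 + 113*(-112) = 3 - 12656 = -12653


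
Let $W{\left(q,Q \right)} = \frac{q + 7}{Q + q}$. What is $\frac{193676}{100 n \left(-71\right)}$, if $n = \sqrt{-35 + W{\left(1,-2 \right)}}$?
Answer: $\frac{48419 i \sqrt{43}}{76325} \approx 4.1599 i$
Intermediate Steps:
$W{\left(q,Q \right)} = \frac{7 + q}{Q + q}$
$n = i \sqrt{43}$ ($n = \sqrt{-35 + \frac{7 + 1}{-2 + 1}} = \sqrt{-35 + \frac{1}{-1} \cdot 8} = \sqrt{-35 - 8} = \sqrt{-43} = i \sqrt{43} \approx 6.5574 i$)
$\frac{193676}{100 n \left(-71\right)} = \frac{193676}{100 i \sqrt{43} \left(-71\right)} = \frac{193676}{\left(-7100\right) i \sqrt{43}} = 193676 \frac{i \sqrt{43}}{305300} = \frac{48419 i \sqrt{43}}{76325}$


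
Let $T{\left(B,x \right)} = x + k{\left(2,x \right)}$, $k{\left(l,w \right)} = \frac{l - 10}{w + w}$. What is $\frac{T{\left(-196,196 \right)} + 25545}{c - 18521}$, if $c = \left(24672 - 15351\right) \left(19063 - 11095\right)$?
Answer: $\frac{1261308}{3638309143} \approx 0.00034667$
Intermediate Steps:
$k{\left(l,w \right)} = \frac{-10 + l}{2 w}$
$T{\left(B,x \right)} = x - \frac{4}{x}$ ($T{\left(B,x \right)} = x + \frac{-10 + 2}{2 x} = x + \frac{1}{2} \frac{1}{x} \left(-8\right) = x - \frac{4}{x}$)
$c = 74269728$ ($c = 9321 \cdot 7968 = 74269728$)
$\frac{T{\left(-196,196 \right)} + 25545}{c - 18521} = \frac{\left(196 - \frac{4}{196}\right) + 25545}{74269728 - 18521} = \frac{\left(196 - \frac{1}{49}\right) + 25545}{74251207} = \left(\left(196 - \frac{1}{49}\right) + 25545\right) \frac{1}{74251207} = \left(\frac{9603}{49} + 25545\right) \frac{1}{74251207} = \frac{1261308}{49} \cdot \frac{1}{74251207} = \frac{1261308}{3638309143}$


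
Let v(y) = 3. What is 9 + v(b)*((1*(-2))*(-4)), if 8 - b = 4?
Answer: 33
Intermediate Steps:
b = 4 (b = 8 - 1*4 = 8 - 4 = 4)
9 + v(b)*((1*(-2))*(-4)) = 9 + 3*((1*(-2))*(-4)) = 9 + 3*(-2*(-4)) = 9 + 3*8 = 9 + 24 = 33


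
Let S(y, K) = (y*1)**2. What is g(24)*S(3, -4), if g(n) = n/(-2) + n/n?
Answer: -99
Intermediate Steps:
g(n) = 1 - n/2 (g(n) = n*(-1/2) + 1 = -n/2 + 1 = 1 - n/2)
S(y, K) = y**2
g(24)*S(3, -4) = (1 - 1/2*24)*3**2 = (1 - 12)*9 = -11*9 = -99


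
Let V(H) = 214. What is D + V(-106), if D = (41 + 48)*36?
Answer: 3418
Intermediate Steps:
D = 3204 (D = 89*36 = 3204)
D + V(-106) = 3204 + 214 = 3418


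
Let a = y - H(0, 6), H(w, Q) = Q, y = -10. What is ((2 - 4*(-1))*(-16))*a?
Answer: 1536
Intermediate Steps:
a = -16 (a = -10 - 1*6 = -10 - 6 = -16)
((2 - 4*(-1))*(-16))*a = ((2 - 4*(-1))*(-16))*(-16) = ((2 + 4)*(-16))*(-16) = (6*(-16))*(-16) = -96*(-16) = 1536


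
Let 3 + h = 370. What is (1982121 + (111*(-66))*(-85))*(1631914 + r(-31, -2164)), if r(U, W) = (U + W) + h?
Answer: 4246098545466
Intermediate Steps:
h = 367 (h = -3 + 370 = 367)
r(U, W) = 367 + U + W (r(U, W) = (U + W) + 367 = 367 + U + W)
(1982121 + (111*(-66))*(-85))*(1631914 + r(-31, -2164)) = (1982121 + (111*(-66))*(-85))*(1631914 + (367 - 31 - 2164)) = (1982121 - 7326*(-85))*(1631914 - 1828) = (1982121 + 622710)*1630086 = 2604831*1630086 = 4246098545466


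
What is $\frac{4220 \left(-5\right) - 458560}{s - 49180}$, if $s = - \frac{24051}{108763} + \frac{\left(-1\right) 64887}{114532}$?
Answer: $\frac{5975049752748560}{612637395702793} \approx 9.753$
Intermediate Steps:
$s = - \frac{9811913913}{12456843916}$ ($s = \left(-24051\right) \frac{1}{108763} - \frac{64887}{114532} = - \frac{24051}{108763} - \frac{64887}{114532} = - \frac{9811913913}{12456843916} \approx -0.78767$)
$\frac{4220 \left(-5\right) - 458560}{s - 49180} = \frac{4220 \left(-5\right) - 458560}{- \frac{9811913913}{12456843916} - 49180} = \frac{-21100 - 458560}{- \frac{612637395702793}{12456843916}} = \left(-479660\right) \left(- \frac{12456843916}{612637395702793}\right) = \frac{5975049752748560}{612637395702793}$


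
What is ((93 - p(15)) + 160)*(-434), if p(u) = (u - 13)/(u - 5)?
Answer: -548576/5 ≈ -1.0972e+5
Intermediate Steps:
p(u) = (-13 + u)/(-5 + u)
((93 - p(15)) + 160)*(-434) = ((93 - (-13 + 15)/(-5 + 15)) + 160)*(-434) = ((93 - 2/10) + 160)*(-434) = ((93 - 1*1/5) + 160)*(-434) = ((93 - 1/5) + 160)*(-434) = (464/5 + 160)*(-434) = (1264/5)*(-434) = -548576/5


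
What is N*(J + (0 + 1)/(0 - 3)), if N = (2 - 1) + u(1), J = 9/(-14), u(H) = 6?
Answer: -41/6 ≈ -6.8333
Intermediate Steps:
J = -9/14 (J = 9*(-1/14) = -9/14 ≈ -0.64286)
N = 7 (N = (2 - 1) + 6 = 1 + 6 = 7)
N*(J + (0 + 1)/(0 - 3)) = 7*(-9/14 + (0 + 1)/(0 - 3)) = 7*(-9/14 + 1/(-3)) = 7*(-9/14 + 1*(-1/3)) = 7*(-9/14 - 1/3) = 7*(-41/42) = -41/6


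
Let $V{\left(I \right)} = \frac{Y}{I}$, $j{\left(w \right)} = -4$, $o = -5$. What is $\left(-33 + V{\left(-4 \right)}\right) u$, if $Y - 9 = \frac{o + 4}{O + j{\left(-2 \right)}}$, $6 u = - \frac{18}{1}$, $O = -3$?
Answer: $\frac{741}{7} \approx 105.86$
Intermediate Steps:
$u = -3$ ($u = \frac{\left(-18\right) 1^{-1}}{6} = \frac{\left(-18\right) 1}{6} = \frac{1}{6} \left(-18\right) = -3$)
$Y = \frac{64}{7}$ ($Y = 9 + \frac{-5 + 4}{-3 - 4} = 9 - \frac{1}{-7} = 9 - - \frac{1}{7} = 9 + \frac{1}{7} = \frac{64}{7} \approx 9.1429$)
$V{\left(I \right)} = \frac{64}{7 I}$
$\left(-33 + V{\left(-4 \right)}\right) u = \left(-33 + \frac{64}{7 \left(-4\right)}\right) \left(-3\right) = \left(-33 + \frac{64}{7} \left(- \frac{1}{4}\right)\right) \left(-3\right) = \left(-33 - \frac{16}{7}\right) \left(-3\right) = \left(- \frac{247}{7}\right) \left(-3\right) = \frac{741}{7}$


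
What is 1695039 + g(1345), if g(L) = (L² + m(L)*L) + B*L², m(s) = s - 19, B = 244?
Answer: 446689634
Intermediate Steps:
m(s) = -19 + s
g(L) = 245*L² + L*(-19 + L) (g(L) = (L² + (-19 + L)*L) + 244*L² = (L² + L*(-19 + L)) + 244*L² = 245*L² + L*(-19 + L))
1695039 + g(1345) = 1695039 + 1345*(-19 + 246*1345) = 1695039 + 1345*(-19 + 330870) = 1695039 + 1345*330851 = 1695039 + 444994595 = 446689634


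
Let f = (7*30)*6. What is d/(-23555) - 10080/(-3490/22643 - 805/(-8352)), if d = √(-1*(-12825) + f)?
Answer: 381254501376/2184173 - 3*√1565/23555 ≈ 1.7455e+5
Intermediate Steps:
f = 1260 (f = 210*6 = 1260)
d = 3*√1565 (d = √(-1*(-12825) + 1260) = √(12825 + 1260) = √14085 = 3*√1565 ≈ 118.68)
d/(-23555) - 10080/(-3490/22643 - 805/(-8352)) = (3*√1565)/(-23555) - 10080/(-3490/22643 - 805/(-8352)) = (3*√1565)*(-1/23555) - 10080/(-3490*1/22643 - 805*(-1/8352)) = -3*√1565/23555 - 10080/(-3490/22643 + 805/8352) = -3*√1565/23555 - 10080/(-10920865/189114336) = -3*√1565/23555 - 10080*(-189114336/10920865) = -3*√1565/23555 + 381254501376/2184173 = 381254501376/2184173 - 3*√1565/23555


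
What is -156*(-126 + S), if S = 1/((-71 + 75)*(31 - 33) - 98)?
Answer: 1041846/53 ≈ 19657.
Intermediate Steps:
S = -1/106 (S = 1/(4*(-2) - 98) = 1/(-8 - 98) = 1/(-106) = -1/106 ≈ -0.0094340)
-156*(-126 + S) = -156*(-126 - 1/106) = -156*(-13357/106) = 1041846/53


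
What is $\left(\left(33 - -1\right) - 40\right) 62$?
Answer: $-372$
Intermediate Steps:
$\left(\left(33 - -1\right) - 40\right) 62 = \left(\left(33 + 1\right) - 40\right) 62 = \left(34 - 40\right) 62 = \left(-6\right) 62 = -372$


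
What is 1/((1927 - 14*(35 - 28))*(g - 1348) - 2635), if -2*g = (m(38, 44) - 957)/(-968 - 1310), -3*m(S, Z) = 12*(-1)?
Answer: -4556/11246529649 ≈ -4.0510e-7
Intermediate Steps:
m(S, Z) = 4 (m(S, Z) = -4*(-1) = -1/3*(-12) = 4)
g = -953/4556 (g = -(4 - 957)/(2*(-968 - 1310)) = -(-953)/(2*(-2278)) = -(-953)*(-1)/(2*2278) = -1/2*953/2278 = -953/4556 ≈ -0.20917)
1/((1927 - 14*(35 - 28))*(g - 1348) - 2635) = 1/((1927 - 14*(35 - 28))*(-953/4556 - 1348) - 2635) = 1/((1927 - 14*7)*(-6142441/4556) - 2635) = 1/((1927 - 98)*(-6142441/4556) - 2635) = 1/(1829*(-6142441/4556) - 2635) = 1/(-11234524589/4556 - 2635) = 1/(-11246529649/4556) = -4556/11246529649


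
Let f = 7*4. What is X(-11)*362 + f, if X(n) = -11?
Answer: -3954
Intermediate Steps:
f = 28
X(-11)*362 + f = -11*362 + 28 = -3982 + 28 = -3954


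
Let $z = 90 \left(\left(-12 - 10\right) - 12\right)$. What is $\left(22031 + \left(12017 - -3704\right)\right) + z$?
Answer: $34692$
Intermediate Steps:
$z = -3060$ ($z = 90 \left(\left(-12 - 10\right) - 12\right) = 90 \left(-22 - 12\right) = 90 \left(-34\right) = -3060$)
$\left(22031 + \left(12017 - -3704\right)\right) + z = \left(22031 + \left(12017 - -3704\right)\right) - 3060 = \left(22031 + \left(12017 + 3704\right)\right) - 3060 = \left(22031 + 15721\right) - 3060 = 37752 - 3060 = 34692$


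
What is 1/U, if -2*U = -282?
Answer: 1/141 ≈ 0.0070922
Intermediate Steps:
U = 141 (U = -½*(-282) = 141)
1/U = 1/141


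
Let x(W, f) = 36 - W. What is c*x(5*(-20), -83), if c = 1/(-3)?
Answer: -136/3 ≈ -45.333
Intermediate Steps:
c = -⅓ ≈ -0.33333
c*x(5*(-20), -83) = -(36 - 5*(-20))/3 = -(36 - 1*(-100))/3 = -(36 + 100)/3 = -⅓*136 = -136/3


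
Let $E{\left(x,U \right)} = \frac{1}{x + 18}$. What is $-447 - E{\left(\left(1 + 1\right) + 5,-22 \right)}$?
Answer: $- \frac{11176}{25} \approx -447.04$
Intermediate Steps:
$E{\left(x,U \right)} = \frac{1}{18 + x}$
$-447 - E{\left(\left(1 + 1\right) + 5,-22 \right)} = -447 - \frac{1}{18 + \left(\left(1 + 1\right) + 5\right)} = -447 - \frac{1}{18 + \left(2 + 5\right)} = -447 - \frac{1}{18 + 7} = -447 - \frac{1}{25} = - \frac{11176}{25}$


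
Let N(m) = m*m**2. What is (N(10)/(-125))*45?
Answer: -360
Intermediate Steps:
N(m) = m**3
(N(10)/(-125))*45 = (10**3/(-125))*45 = (1000*(-1/125))*45 = -8*45 = -360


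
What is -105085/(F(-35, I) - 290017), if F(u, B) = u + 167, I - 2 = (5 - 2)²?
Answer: 21017/57977 ≈ 0.36251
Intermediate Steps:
I = 11 (I = 2 + (5 - 2)² = 2 + 3² = 2 + 9 = 11)
F(u, B) = 167 + u
-105085/(F(-35, I) - 290017) = -105085/((167 - 35) - 290017) = -105085/(132 - 290017) = -105085/(-289885) = -105085*(-1/289885) = 21017/57977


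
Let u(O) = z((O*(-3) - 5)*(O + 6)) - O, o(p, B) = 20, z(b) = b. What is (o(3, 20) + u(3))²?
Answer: 11881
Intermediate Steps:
u(O) = -O + (-5 - 3*O)*(6 + O) (u(O) = (O*(-3) - 5)*(O + 6) - O = (-3*O - 5)*(6 + O) - O = (-5 - 3*O)*(6 + O) - O = -O + (-5 - 3*O)*(6 + O))
(o(3, 20) + u(3))² = (20 + (-30 - 24*3 - 3*3²))² = (20 + (-30 - 72 - 3*9))² = (20 + (-30 - 72 - 27))² = (20 - 129)² = (-109)² = 11881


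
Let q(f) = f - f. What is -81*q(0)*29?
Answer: 0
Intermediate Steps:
q(f) = 0
-81*q(0)*29 = -81*0*29 = 0*29 = 0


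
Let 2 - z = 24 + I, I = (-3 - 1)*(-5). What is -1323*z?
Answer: 55566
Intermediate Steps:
I = 20 (I = -4*(-5) = 20)
z = -42 (z = 2 - (24 + 20) = 2 - 1*44 = 2 - 44 = -42)
-1323*z = -1323*(-42) = 55566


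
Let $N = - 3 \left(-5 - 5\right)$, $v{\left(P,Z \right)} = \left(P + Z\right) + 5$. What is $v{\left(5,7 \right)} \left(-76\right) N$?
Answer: $-38760$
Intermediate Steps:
$v{\left(P,Z \right)} = 5 + P + Z$
$N = 30$ ($N = \left(-3\right) \left(-10\right) = 30$)
$v{\left(5,7 \right)} \left(-76\right) N = \left(5 + 5 + 7\right) \left(-76\right) 30 = 17 \left(-76\right) 30 = \left(-1292\right) 30 = -38760$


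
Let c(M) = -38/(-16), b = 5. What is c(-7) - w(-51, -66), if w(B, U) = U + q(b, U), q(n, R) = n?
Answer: 507/8 ≈ 63.375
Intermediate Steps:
c(M) = 19/8 (c(M) = -38*(-1/16) = 19/8)
w(B, U) = 5 + U (w(B, U) = U + 5 = 5 + U)
c(-7) - w(-51, -66) = 19/8 - (5 - 66) = 19/8 - 1*(-61) = 19/8 + 61 = 507/8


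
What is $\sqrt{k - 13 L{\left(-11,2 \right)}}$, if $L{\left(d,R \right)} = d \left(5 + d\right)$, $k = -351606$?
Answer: $4 i \sqrt{22029} \approx 593.69 i$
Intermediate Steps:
$\sqrt{k - 13 L{\left(-11,2 \right)}} = \sqrt{-351606 - 13 \left(- 11 \left(5 - 11\right)\right)} = \sqrt{-351606 - 13 \left(\left(-11\right) \left(-6\right)\right)} = \sqrt{-351606 - 858} = \sqrt{-352464} = 4 i \sqrt{22029}$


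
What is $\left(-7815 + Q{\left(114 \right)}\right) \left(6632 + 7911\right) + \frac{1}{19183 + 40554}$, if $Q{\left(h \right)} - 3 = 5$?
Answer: $- \frac{6782371776136}{59737} \approx -1.1354 \cdot 10^{8}$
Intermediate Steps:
$Q{\left(h \right)} = 8$ ($Q{\left(h \right)} = 3 + 5 = 8$)
$\left(-7815 + Q{\left(114 \right)}\right) \left(6632 + 7911\right) + \frac{1}{19183 + 40554} = \left(-7815 + 8\right) \left(6632 + 7911\right) + \frac{1}{19183 + 40554} = \left(-7807\right) 14543 + \frac{1}{59737} = -113537201 + \frac{1}{59737} = - \frac{6782371776136}{59737}$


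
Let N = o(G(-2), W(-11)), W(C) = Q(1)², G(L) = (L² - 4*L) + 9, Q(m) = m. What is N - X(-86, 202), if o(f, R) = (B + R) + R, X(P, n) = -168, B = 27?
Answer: 197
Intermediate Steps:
G(L) = 9 + L² - 4*L
W(C) = 1 (W(C) = 1² = 1)
o(f, R) = 27 + 2*R (o(f, R) = (27 + R) + R = 27 + 2*R)
N = 29 (N = 27 + 2*1 = 27 + 2 = 29)
N - X(-86, 202) = 29 - 1*(-168) = 29 + 168 = 197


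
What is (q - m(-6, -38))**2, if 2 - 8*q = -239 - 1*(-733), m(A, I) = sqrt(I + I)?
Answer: 14825/4 + 246*I*sqrt(19) ≈ 3706.3 + 1072.3*I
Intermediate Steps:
m(A, I) = sqrt(2)*sqrt(I) (m(A, I) = sqrt(2*I) = sqrt(2)*sqrt(I))
q = -123/2 (q = 1/4 - (-239 - 1*(-733))/8 = 1/4 - (-239 + 733)/8 = 1/4 - 1/8*494 = 1/4 - 247/4 = -123/2 ≈ -61.500)
(q - m(-6, -38))**2 = (-123/2 - sqrt(2)*sqrt(-38))**2 = (-123/2 - sqrt(2)*I*sqrt(38))**2 = (-123/2 - 2*I*sqrt(19))**2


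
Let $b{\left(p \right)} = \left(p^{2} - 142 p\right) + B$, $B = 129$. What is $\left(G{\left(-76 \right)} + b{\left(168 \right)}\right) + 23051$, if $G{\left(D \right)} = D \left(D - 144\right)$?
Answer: $44268$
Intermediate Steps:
$G{\left(D \right)} = D \left(-144 + D\right)$
$b{\left(p \right)} = 129 + p^{2} - 142 p$ ($b{\left(p \right)} = \left(p^{2} - 142 p\right) + 129 = 129 + p^{2} - 142 p$)
$\left(G{\left(-76 \right)} + b{\left(168 \right)}\right) + 23051 = \left(- 76 \left(-144 - 76\right) + \left(129 + 168^{2} - 23856\right)\right) + 23051 = \left(\left(-76\right) \left(-220\right) + \left(129 + 28224 - 23856\right)\right) + 23051 = \left(16720 + 4497\right) + 23051 = 21217 + 23051 = 44268$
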